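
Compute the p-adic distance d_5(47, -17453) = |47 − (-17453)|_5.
d_5(47, -17453) = 1/625

Step 1 — x − y = 47 − (-17453) = 17500. Step 2 — v_5(17500) = 4 (factor: 17500 = (5^4 · 28); the sign does not affect v_p). Step 3 — |x − y|_5 = 5^{-4} = 1/625.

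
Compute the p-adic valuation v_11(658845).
v_11(658845) = 4

v_11(n) is the largest exponent k such that 11^k divides n. Factor out: 658845 = 11^4 · 45. (Sign doesn't affect v_p.) So v_11(658845) = 4.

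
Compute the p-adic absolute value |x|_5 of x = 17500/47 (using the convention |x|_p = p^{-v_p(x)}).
|17500/47|_5 = 1/625

Step 1 — compute v_5(x) by factoring powers of 5 out of the numerator and denominator: v_5(17500/47) = 4. Step 2 — apply |x|_p = p^{-v_p(x)} = 5^{-4} = 1/625.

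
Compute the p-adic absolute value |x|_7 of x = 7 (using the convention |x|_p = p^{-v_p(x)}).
|7|_7 = 1/7

Step 1 — compute v_7(x) by factoring powers of 7 out of the numerator and denominator: v_7(7) = 1. Step 2 — apply |x|_p = p^{-v_p(x)} = 7^{-1} = 1/7.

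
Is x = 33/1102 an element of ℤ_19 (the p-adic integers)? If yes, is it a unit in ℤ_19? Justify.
x ∉ ℤ_19 (v_19(x) = -1 < 0)

ℤ_19 = {x ∈ ℚ_19 : v_19(x) ≥ 0} and ℤ_19^× = {x ∈ ℤ_19 : v_19(x) = 0}. Here v_19(33/1102) = v_19(num) − v_19(den) = -1; compare against these criteria.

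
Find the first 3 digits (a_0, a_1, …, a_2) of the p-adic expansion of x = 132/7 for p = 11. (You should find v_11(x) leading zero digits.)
(a_0, …, a_2) = (0, 8, 1)

v_11(132/7) = 1, so a_0 = ... = a_0 = 0. Factor out: x = 11^1 · u with u = 12/7 a unit in ℤ_11. Expand u iteratively via a_{v+i} = u_i mod 11, u_{i+1} = (u_i − a_{v+i})/11:
  u_0 = 12/7;  a_1 = 8;  u_1 = (u_0 − 8)/11 = -4/7
  u_1 = -4/7;  a_2 = 1;  u_2 = (u_1 − 1)/11 = -1/7
Digits: (0, 8, 1).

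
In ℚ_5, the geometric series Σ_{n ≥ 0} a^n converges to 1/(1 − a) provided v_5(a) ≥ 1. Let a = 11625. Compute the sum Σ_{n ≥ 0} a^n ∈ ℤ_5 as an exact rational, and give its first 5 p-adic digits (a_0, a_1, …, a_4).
Σ a^n = 1/(1 − a) = -1/11624;  first 5 digits = (1, 0, 0, 3, 3)

v_5(a) = 3 ≥ 1, so the series converges in ℤ_5 to 1/(1 − a) = 1/(1 − 11625) = -1/11624. Expand this rational in ℤ_5: compute digits iteratively via d_i = x_i mod 5, x_{i+1} = (x_i − d_i)/5. The first 5 digits are (1, 0, 0, 3, 3).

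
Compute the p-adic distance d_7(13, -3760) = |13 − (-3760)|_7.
d_7(13, -3760) = 1/343

Step 1 — x − y = 13 − (-3760) = 3773. Step 2 — v_7(3773) = 3 (factor: 3773 = (7^3 · 11); the sign does not affect v_p). Step 3 — |x − y|_7 = 7^{-3} = 1/343.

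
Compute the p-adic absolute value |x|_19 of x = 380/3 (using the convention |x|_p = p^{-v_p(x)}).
|380/3|_19 = 1/19

Step 1 — compute v_19(x) by factoring powers of 19 out of the numerator and denominator: v_19(380/3) = 1. Step 2 — apply |x|_p = p^{-v_p(x)} = 19^{-1} = 1/19.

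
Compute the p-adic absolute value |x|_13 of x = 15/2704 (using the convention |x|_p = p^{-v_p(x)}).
|15/2704|_13 = 169

Step 1 — compute v_13(x) by factoring powers of 13 out of the numerator and denominator: v_13(15/2704) = -2. Step 2 — apply |x|_p = p^{-v_p(x)} = 13^{2} = 169.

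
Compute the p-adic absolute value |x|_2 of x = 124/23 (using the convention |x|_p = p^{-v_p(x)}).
|124/23|_2 = 1/4

Step 1 — compute v_2(x) by factoring powers of 2 out of the numerator and denominator: v_2(124/23) = 2. Step 2 — apply |x|_p = p^{-v_p(x)} = 2^{-2} = 1/4.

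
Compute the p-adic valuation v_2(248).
v_2(248) = 3

v_2(n) is the largest exponent k such that 2^k divides n. Factor out: 248 = 2^3 · 31. (Sign doesn't affect v_p.) So v_2(248) = 3.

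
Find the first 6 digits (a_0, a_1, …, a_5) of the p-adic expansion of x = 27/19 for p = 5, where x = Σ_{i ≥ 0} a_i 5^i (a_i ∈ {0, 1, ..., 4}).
(a_0, …, a_5) = (3, 1, 0, 1, 4, 1)

v_5(27/19) = 0 (numerator and denominator both coprime to 5), so x ∈ ℤ_5^×. Compute digits iteratively via a_i = x_i mod 5, x_{i+1} = (x_i − a_i)/5, with x_0 = x:
  x_0 = 27/19;  a_0 = 3;  x_1 = (x_0 − 3)/5 = -6/19
  x_1 = -6/19;  a_1 = 1;  x_2 = (x_1 − 1)/5 = -5/19
  x_2 = -5/19;  a_2 = 0;  x_3 = (x_2 − 0)/5 = -1/19
  x_3 = -1/19;  a_3 = 1;  x_4 = (x_3 − 1)/5 = -4/19
  x_4 = -4/19;  a_4 = 4;  x_5 = (x_4 − 4)/5 = -16/19
  x_5 = -16/19;  a_5 = 1;  x_6 = (x_5 − 1)/5 = -7/19
Digits: (3, 1, 0, 1, 4, 1).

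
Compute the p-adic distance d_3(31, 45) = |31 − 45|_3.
d_3(31, 45) = 1

Step 1 — x − y = 31 − 45 = -14. Step 2 — v_3(-14) = 0 (factor: -14 = −(3^0 · 14); the sign does not affect v_p). Step 3 — |x − y|_3 = 3^{0} = 1.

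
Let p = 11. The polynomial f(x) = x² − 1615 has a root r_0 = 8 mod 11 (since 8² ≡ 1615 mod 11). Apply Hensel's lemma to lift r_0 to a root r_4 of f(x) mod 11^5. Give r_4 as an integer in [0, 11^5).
r_4 = 76766 (mod 161051)

Hensel's recurrence: r_{i+1} = r_i − f(r_i)·(f′(r_i))^{-1} mod 11^{i+2}, with f′(x) = 2x. Iterate:
  r_0 = 8 (mod 11)
  r_1 = 52 (mod 121)
  r_2 = 899 (mod 1331)
  r_3 = 3561 (mod 14641)
  r_4 = 76766 (mod 161051)
Final: r_4 = 76766, and one checks f(r_4) ≡ 0 mod 11^5.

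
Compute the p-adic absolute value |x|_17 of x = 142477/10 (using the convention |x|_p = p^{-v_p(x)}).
|142477/10|_17 = 1/4913

Step 1 — compute v_17(x) by factoring powers of 17 out of the numerator and denominator: v_17(142477/10) = 3. Step 2 — apply |x|_p = p^{-v_p(x)} = 17^{-3} = 1/4913.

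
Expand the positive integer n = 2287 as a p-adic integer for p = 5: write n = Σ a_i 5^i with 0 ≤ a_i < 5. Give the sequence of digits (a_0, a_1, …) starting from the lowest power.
(a_0, a_1, …) = (2, 2, 1, 3, 3)

Repeated division by 5 gives the digits low-to-high: 2287 = 2 + 2·5^1 + 1·5^2 + 3·5^3 + 3·5^4. Digit sequence: (2, 2, 1, 3, 3).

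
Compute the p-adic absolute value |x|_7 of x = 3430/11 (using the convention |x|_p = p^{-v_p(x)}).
|3430/11|_7 = 1/343

Step 1 — compute v_7(x) by factoring powers of 7 out of the numerator and denominator: v_7(3430/11) = 3. Step 2 — apply |x|_p = p^{-v_p(x)} = 7^{-3} = 1/343.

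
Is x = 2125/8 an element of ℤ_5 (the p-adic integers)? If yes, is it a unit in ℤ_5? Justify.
x ∈ ℤ_5 but not a unit; v_5(x) = 3 > 0

ℤ_5 = {x ∈ ℚ_5 : v_5(x) ≥ 0} and ℤ_5^× = {x ∈ ℤ_5 : v_5(x) = 0}. Here v_5(2125/8) = v_5(num) − v_5(den) = 3; compare against these criteria.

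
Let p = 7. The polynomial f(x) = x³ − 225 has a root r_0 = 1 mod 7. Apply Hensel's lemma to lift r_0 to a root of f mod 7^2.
r_1 = 43 (mod 49)

Hensel: r_{i+1} = r_i − f(r_i)/f′(r_i) mod 7^{i+2}, where f′(x) = 3x². Iterate:
  r_0 = 1 (mod 7)
  r_1 = 43 (mod 49)
Final: r = 43 with f(r) ≡ 0 mod 7^2.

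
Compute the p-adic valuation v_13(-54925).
v_13(-54925) = 3

v_13(n) is the largest exponent k such that 13^k divides n. Factor out: -54925 = -13^3 · 25. (Sign doesn't affect v_p.) So v_13(-54925) = 3.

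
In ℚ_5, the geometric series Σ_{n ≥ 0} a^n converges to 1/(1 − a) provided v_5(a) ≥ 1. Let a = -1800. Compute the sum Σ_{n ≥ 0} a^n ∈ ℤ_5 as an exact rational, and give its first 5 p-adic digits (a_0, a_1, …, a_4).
Σ a^n = 1/(1 − a) = 1/1801;  first 5 digits = (1, 0, 3, 0, 1)

v_5(a) = 2 ≥ 1, so the series converges in ℤ_5 to 1/(1 − a) = 1/(1 − (-1800)) = 1/1801. Expand this rational in ℤ_5: compute digits iteratively via d_i = x_i mod 5, x_{i+1} = (x_i − d_i)/5. The first 5 digits are (1, 0, 3, 0, 1).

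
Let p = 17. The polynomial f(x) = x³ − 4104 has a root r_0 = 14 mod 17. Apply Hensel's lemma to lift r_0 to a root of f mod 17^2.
r_1 = 150 (mod 289)

Hensel: r_{i+1} = r_i − f(r_i)/f′(r_i) mod 17^{i+2}, where f′(x) = 3x². Iterate:
  r_0 = 14 (mod 17)
  r_1 = 150 (mod 289)
Final: r = 150 with f(r) ≡ 0 mod 17^2.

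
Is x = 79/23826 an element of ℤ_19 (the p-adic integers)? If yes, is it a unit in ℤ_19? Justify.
x ∉ ℤ_19 (v_19(x) = -2 < 0)

ℤ_19 = {x ∈ ℚ_19 : v_19(x) ≥ 0} and ℤ_19^× = {x ∈ ℤ_19 : v_19(x) = 0}. Here v_19(79/23826) = v_19(num) − v_19(den) = -2; compare against these criteria.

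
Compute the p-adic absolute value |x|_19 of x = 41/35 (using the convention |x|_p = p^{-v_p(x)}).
|41/35|_19 = 1

Step 1 — compute v_19(x) by factoring powers of 19 out of the numerator and denominator: v_19(41/35) = 0. Step 2 — apply |x|_p = p^{-v_p(x)} = 19^{0} = 1.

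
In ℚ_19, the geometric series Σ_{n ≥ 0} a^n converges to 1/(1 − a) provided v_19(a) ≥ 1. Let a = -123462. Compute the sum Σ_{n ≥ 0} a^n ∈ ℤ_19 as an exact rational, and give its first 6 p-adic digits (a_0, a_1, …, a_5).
Σ a^n = 1/(1 − a) = 1/123463;  first 6 digits = (1, 0, 0, 1, 18, 18)

v_19(a) = 3 ≥ 1, so the series converges in ℤ_19 to 1/(1 − a) = 1/(1 − (-123462)) = 1/123463. Expand this rational in ℤ_19: compute digits iteratively via d_i = x_i mod 19, x_{i+1} = (x_i − d_i)/19. The first 6 digits are (1, 0, 0, 1, 18, 18).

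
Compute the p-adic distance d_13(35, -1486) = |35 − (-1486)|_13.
d_13(35, -1486) = 1/169

Step 1 — x − y = 35 − (-1486) = 1521. Step 2 — v_13(1521) = 2 (factor: 1521 = (13^2 · 9); the sign does not affect v_p). Step 3 — |x − y|_13 = 13^{-2} = 1/169.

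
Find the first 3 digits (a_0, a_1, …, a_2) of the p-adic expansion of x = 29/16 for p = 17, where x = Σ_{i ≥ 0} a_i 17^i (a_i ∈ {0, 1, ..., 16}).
(a_0, …, a_2) = (5, 3, 3)

v_17(29/16) = 0 (numerator and denominator both coprime to 17), so x ∈ ℤ_17^×. Compute digits iteratively via a_i = x_i mod 17, x_{i+1} = (x_i − a_i)/17, with x_0 = x:
  x_0 = 29/16;  a_0 = 5;  x_1 = (x_0 − 5)/17 = -3/16
  x_1 = -3/16;  a_1 = 3;  x_2 = (x_1 − 3)/17 = -3/16
  x_2 = -3/16;  a_2 = 3;  x_3 = (x_2 − 3)/17 = -3/16
Digits: (5, 3, 3).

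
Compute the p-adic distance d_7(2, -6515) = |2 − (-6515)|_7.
d_7(2, -6515) = 1/343

Step 1 — x − y = 2 − (-6515) = 6517. Step 2 — v_7(6517) = 3 (factor: 6517 = (7^3 · 19); the sign does not affect v_p). Step 3 — |x − y|_7 = 7^{-3} = 1/343.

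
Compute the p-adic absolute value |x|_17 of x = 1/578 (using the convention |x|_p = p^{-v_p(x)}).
|1/578|_17 = 289

Step 1 — compute v_17(x) by factoring powers of 17 out of the numerator and denominator: v_17(1/578) = -2. Step 2 — apply |x|_p = p^{-v_p(x)} = 17^{2} = 289.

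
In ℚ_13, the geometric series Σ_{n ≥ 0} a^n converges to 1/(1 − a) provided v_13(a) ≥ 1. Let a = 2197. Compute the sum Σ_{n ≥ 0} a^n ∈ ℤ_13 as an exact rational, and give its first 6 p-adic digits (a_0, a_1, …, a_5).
Σ a^n = 1/(1 − a) = -1/2196;  first 6 digits = (1, 0, 0, 1, 0, 0)

v_13(a) = 3 ≥ 1, so the series converges in ℤ_13 to 1/(1 − a) = 1/(1 − 2197) = -1/2196. Expand this rational in ℤ_13: compute digits iteratively via d_i = x_i mod 13, x_{i+1} = (x_i − d_i)/13. The first 6 digits are (1, 0, 0, 1, 0, 0).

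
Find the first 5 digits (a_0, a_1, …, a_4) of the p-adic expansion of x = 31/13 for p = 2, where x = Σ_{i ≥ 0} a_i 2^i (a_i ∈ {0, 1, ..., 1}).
(a_0, …, a_4) = (1, 1, 0, 1, 1)

v_2(31/13) = 0 (numerator and denominator both coprime to 2), so x ∈ ℤ_2^×. Compute digits iteratively via a_i = x_i mod 2, x_{i+1} = (x_i − a_i)/2, with x_0 = x:
  x_0 = 31/13;  a_0 = 1;  x_1 = (x_0 − 1)/2 = 9/13
  x_1 = 9/13;  a_1 = 1;  x_2 = (x_1 − 1)/2 = -2/13
  x_2 = -2/13;  a_2 = 0;  x_3 = (x_2 − 0)/2 = -1/13
  x_3 = -1/13;  a_3 = 1;  x_4 = (x_3 − 1)/2 = -7/13
  x_4 = -7/13;  a_4 = 1;  x_5 = (x_4 − 1)/2 = -10/13
Digits: (1, 1, 0, 1, 1).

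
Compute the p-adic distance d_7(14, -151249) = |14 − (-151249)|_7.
d_7(14, -151249) = 1/16807

Step 1 — x − y = 14 − (-151249) = 151263. Step 2 — v_7(151263) = 5 (factor: 151263 = (7^5 · 9); the sign does not affect v_p). Step 3 — |x − y|_7 = 7^{-5} = 1/16807.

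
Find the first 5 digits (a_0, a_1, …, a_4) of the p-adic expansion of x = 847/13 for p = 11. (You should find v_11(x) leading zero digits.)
(a_0, …, a_4) = (0, 0, 9, 6, 7)

v_11(847/13) = 2, so a_0 = ... = a_1 = 0. Factor out: x = 11^2 · u with u = 7/13 a unit in ℤ_11. Expand u iteratively via a_{v+i} = u_i mod 11, u_{i+1} = (u_i − a_{v+i})/11:
  u_0 = 7/13;  a_2 = 9;  u_1 = (u_0 − 9)/11 = -10/13
  u_1 = -10/13;  a_3 = 6;  u_2 = (u_1 − 6)/11 = -8/13
  u_2 = -8/13;  a_4 = 7;  u_3 = (u_2 − 7)/11 = -9/13
Digits: (0, 0, 9, 6, 7).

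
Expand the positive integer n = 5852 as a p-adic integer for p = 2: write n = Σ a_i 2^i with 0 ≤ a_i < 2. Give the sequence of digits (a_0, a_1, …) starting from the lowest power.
(a_0, a_1, …) = (0, 0, 1, 1, 1, 0, 1, 1, 0, 1, 1, 0, 1)

Repeated division by 2 gives the digits low-to-high: 5852 = 1·2^2 + 1·2^3 + 1·2^4 + 1·2^6 + 1·2^7 + 1·2^9 + 1·2^10 + 1·2^12. Digit sequence: (0, 0, 1, 1, 1, 0, 1, 1, 0, 1, 1, 0, 1).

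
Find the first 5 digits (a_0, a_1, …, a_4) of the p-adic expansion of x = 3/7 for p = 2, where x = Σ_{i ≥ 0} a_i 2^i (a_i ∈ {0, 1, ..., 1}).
(a_0, …, a_4) = (1, 0, 1, 0, 0)

v_2(3/7) = 0 (numerator and denominator both coprime to 2), so x ∈ ℤ_2^×. Compute digits iteratively via a_i = x_i mod 2, x_{i+1} = (x_i − a_i)/2, with x_0 = x:
  x_0 = 3/7;  a_0 = 1;  x_1 = (x_0 − 1)/2 = -2/7
  x_1 = -2/7;  a_1 = 0;  x_2 = (x_1 − 0)/2 = -1/7
  x_2 = -1/7;  a_2 = 1;  x_3 = (x_2 − 1)/2 = -4/7
  x_3 = -4/7;  a_3 = 0;  x_4 = (x_3 − 0)/2 = -2/7
  x_4 = -2/7;  a_4 = 0;  x_5 = (x_4 − 0)/2 = -1/7
Digits: (1, 0, 1, 0, 0).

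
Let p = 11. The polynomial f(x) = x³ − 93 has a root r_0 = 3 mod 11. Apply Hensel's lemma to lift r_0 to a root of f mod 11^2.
r_1 = 113 (mod 121)

Hensel: r_{i+1} = r_i − f(r_i)/f′(r_i) mod 11^{i+2}, where f′(x) = 3x². Iterate:
  r_0 = 3 (mod 11)
  r_1 = 113 (mod 121)
Final: r = 113 with f(r) ≡ 0 mod 11^2.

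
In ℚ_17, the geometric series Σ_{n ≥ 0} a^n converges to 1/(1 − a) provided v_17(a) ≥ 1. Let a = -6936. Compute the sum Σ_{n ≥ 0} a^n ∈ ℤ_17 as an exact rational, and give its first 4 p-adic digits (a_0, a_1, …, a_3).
Σ a^n = 1/(1 − a) = 1/6937;  first 4 digits = (1, 0, 10, 15)

v_17(a) = 2 ≥ 1, so the series converges in ℤ_17 to 1/(1 − a) = 1/(1 − (-6936)) = 1/6937. Expand this rational in ℤ_17: compute digits iteratively via d_i = x_i mod 17, x_{i+1} = (x_i − d_i)/17. The first 4 digits are (1, 0, 10, 15).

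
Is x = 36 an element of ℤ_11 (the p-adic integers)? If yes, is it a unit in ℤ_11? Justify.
x ∈ ℤ_11^× (unit); v_11(x) = 0

ℤ_11 = {x ∈ ℚ_11 : v_11(x) ≥ 0} and ℤ_11^× = {x ∈ ℤ_11 : v_11(x) = 0}. Here v_11(36) = v_11(num) − v_11(den) = 0; compare against these criteria.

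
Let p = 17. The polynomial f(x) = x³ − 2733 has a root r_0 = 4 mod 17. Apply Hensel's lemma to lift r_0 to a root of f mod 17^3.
r_2 = 1330 (mod 4913)

Hensel: r_{i+1} = r_i − f(r_i)/f′(r_i) mod 17^{i+2}, where f′(x) = 3x². Iterate:
  r_0 = 4 (mod 17)
  r_1 = 174 (mod 289)
  r_2 = 1330 (mod 4913)
Final: r = 1330 with f(r) ≡ 0 mod 17^3.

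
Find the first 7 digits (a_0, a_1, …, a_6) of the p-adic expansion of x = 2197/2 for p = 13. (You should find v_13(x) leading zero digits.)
(a_0, …, a_6) = (0, 0, 0, 7, 6, 6, 6)

v_13(2197/2) = 3, so a_0 = ... = a_2 = 0. Factor out: x = 13^3 · u with u = 1/2 a unit in ℤ_13. Expand u iteratively via a_{v+i} = u_i mod 13, u_{i+1} = (u_i − a_{v+i})/13:
  u_0 = 1/2;  a_3 = 7;  u_1 = (u_0 − 7)/13 = -1/2
  u_1 = -1/2;  a_4 = 6;  u_2 = (u_1 − 6)/13 = -1/2
  u_2 = -1/2;  a_5 = 6;  u_3 = (u_2 − 6)/13 = -1/2
  u_3 = -1/2;  a_6 = 6;  u_4 = (u_3 − 6)/13 = -1/2
Digits: (0, 0, 0, 7, 6, 6, 6).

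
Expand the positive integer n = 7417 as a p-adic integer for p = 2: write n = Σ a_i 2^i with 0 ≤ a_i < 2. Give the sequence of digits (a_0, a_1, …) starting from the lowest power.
(a_0, a_1, …) = (1, 0, 0, 1, 1, 1, 1, 1, 0, 0, 1, 1, 1)

Repeated division by 2 gives the digits low-to-high: 7417 = 1 + 1·2^3 + 1·2^4 + 1·2^5 + 1·2^6 + 1·2^7 + 1·2^10 + 1·2^11 + 1·2^12. Digit sequence: (1, 0, 0, 1, 1, 1, 1, 1, 0, 0, 1, 1, 1).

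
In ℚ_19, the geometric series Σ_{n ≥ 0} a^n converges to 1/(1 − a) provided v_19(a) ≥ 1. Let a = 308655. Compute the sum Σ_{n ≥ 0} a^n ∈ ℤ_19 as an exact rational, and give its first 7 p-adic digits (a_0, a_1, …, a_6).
Σ a^n = 1/(1 − a) = -1/308654;  first 7 digits = (1, 0, 0, 7, 2, 0, 11)

v_19(a) = 3 ≥ 1, so the series converges in ℤ_19 to 1/(1 − a) = 1/(1 − 308655) = -1/308654. Expand this rational in ℤ_19: compute digits iteratively via d_i = x_i mod 19, x_{i+1} = (x_i − d_i)/19. The first 7 digits are (1, 0, 0, 7, 2, 0, 11).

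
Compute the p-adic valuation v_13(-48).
v_13(-48) = 0

v_13(n) is the largest exponent k such that 13^k divides n. Factor out: -48 = -13^0 · 48. (Sign doesn't affect v_p.) So v_13(-48) = 0.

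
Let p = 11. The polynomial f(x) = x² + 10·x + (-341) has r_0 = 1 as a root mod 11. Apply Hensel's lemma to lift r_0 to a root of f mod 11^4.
r_3 = 8922 (mod 14641)

Hensel: r_{i+1} = r_i − f(r_i)·(f′(r_i))^{-1} mod 11^{i+2}, f′(x) = 2x + 10. Iterate:
  r_0 = 1 (mod 11)
  r_1 = 89 (mod 121)
  r_2 = 936 (mod 1331)
  r_3 = 8922 (mod 14641)
Final: r = 8922 satisfies f(r) ≡ 0 mod 11^4.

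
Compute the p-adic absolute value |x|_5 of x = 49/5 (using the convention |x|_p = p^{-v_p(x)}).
|49/5|_5 = 5

Step 1 — compute v_5(x) by factoring powers of 5 out of the numerator and denominator: v_5(49/5) = -1. Step 2 — apply |x|_p = p^{-v_p(x)} = 5^{1} = 5.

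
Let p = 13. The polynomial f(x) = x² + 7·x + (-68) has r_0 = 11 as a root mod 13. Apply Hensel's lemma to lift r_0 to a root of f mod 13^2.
r_1 = 24 (mod 169)

Hensel: r_{i+1} = r_i − f(r_i)·(f′(r_i))^{-1} mod 13^{i+2}, f′(x) = 2x + 7. Iterate:
  r_0 = 11 (mod 13)
  r_1 = 24 (mod 169)
Final: r = 24 satisfies f(r) ≡ 0 mod 13^2.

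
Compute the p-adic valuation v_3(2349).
v_3(2349) = 4

v_3(n) is the largest exponent k such that 3^k divides n. Factor out: 2349 = 3^4 · 29. (Sign doesn't affect v_p.) So v_3(2349) = 4.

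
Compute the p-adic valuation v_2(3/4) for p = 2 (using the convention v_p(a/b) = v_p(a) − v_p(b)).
v_2(3/4) = -2

Factor powers of 2 from the numerator and denominator of the reduced fraction: 3 = 2^0 · 3 and 4 = 2^2 · 1. Apply v_p(a/b) = v_p(a) − v_p(b): v_2(3/4) = 0 − 2 = -2.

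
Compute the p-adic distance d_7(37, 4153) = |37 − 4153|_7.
d_7(37, 4153) = 1/343

Step 1 — x − y = 37 − 4153 = -4116. Step 2 — v_7(-4116) = 3 (factor: -4116 = −(7^3 · 12); the sign does not affect v_p). Step 3 — |x − y|_7 = 7^{-3} = 1/343.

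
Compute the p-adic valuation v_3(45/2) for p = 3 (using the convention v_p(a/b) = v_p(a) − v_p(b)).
v_3(45/2) = 2

Factor powers of 3 from the numerator and denominator of the reduced fraction: 45 = 3^2 · 5 and 2 = 3^0 · 2. Apply v_p(a/b) = v_p(a) − v_p(b): v_3(45/2) = 2 − 0 = 2.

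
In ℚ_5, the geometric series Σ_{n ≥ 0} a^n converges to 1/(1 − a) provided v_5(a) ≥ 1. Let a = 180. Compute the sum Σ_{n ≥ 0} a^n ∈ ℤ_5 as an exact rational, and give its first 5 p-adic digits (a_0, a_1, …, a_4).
Σ a^n = 1/(1 − a) = -1/179;  first 5 digits = (1, 1, 3, 1, 4)

v_5(a) = 1 ≥ 1, so the series converges in ℤ_5 to 1/(1 − a) = 1/(1 − 180) = -1/179. Expand this rational in ℤ_5: compute digits iteratively via d_i = x_i mod 5, x_{i+1} = (x_i − d_i)/5. The first 5 digits are (1, 1, 3, 1, 4).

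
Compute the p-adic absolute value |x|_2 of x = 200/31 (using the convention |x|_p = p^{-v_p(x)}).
|200/31|_2 = 1/8

Step 1 — compute v_2(x) by factoring powers of 2 out of the numerator and denominator: v_2(200/31) = 3. Step 2 — apply |x|_p = p^{-v_p(x)} = 2^{-3} = 1/8.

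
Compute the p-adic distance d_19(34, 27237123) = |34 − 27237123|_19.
d_19(34, 27237123) = 1/2476099

Step 1 — x − y = 34 − 27237123 = -27237089. Step 2 — v_19(-27237089) = 5 (factor: -27237089 = −(19^5 · 11); the sign does not affect v_p). Step 3 — |x − y|_19 = 19^{-5} = 1/2476099.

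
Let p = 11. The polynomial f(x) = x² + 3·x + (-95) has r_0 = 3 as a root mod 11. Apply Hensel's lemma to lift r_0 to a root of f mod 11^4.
r_3 = 4986 (mod 14641)

Hensel: r_{i+1} = r_i − f(r_i)·(f′(r_i))^{-1} mod 11^{i+2}, f′(x) = 2x + 3. Iterate:
  r_0 = 3 (mod 11)
  r_1 = 25 (mod 121)
  r_2 = 993 (mod 1331)
  r_3 = 4986 (mod 14641)
Final: r = 4986 satisfies f(r) ≡ 0 mod 11^4.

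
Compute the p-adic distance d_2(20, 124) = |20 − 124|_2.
d_2(20, 124) = 1/8

Step 1 — x − y = 20 − 124 = -104. Step 2 — v_2(-104) = 3 (factor: -104 = −(2^3 · 13); the sign does not affect v_p). Step 3 — |x − y|_2 = 2^{-3} = 1/8.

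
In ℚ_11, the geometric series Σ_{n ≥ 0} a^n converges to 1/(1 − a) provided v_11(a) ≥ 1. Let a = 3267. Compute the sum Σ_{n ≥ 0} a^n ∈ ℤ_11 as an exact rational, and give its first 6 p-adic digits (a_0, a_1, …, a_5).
Σ a^n = 1/(1 − a) = -1/3266;  first 6 digits = (1, 0, 5, 2, 3, 0)

v_11(a) = 2 ≥ 1, so the series converges in ℤ_11 to 1/(1 − a) = 1/(1 − 3267) = -1/3266. Expand this rational in ℤ_11: compute digits iteratively via d_i = x_i mod 11, x_{i+1} = (x_i − d_i)/11. The first 6 digits are (1, 0, 5, 2, 3, 0).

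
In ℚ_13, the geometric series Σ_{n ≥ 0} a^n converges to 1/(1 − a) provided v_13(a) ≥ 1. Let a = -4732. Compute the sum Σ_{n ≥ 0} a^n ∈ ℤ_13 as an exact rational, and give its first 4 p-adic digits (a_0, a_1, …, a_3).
Σ a^n = 1/(1 − a) = 1/4733;  first 4 digits = (1, 0, 11, 10)

v_13(a) = 2 ≥ 1, so the series converges in ℤ_13 to 1/(1 − a) = 1/(1 − (-4732)) = 1/4733. Expand this rational in ℤ_13: compute digits iteratively via d_i = x_i mod 13, x_{i+1} = (x_i − d_i)/13. The first 4 digits are (1, 0, 11, 10).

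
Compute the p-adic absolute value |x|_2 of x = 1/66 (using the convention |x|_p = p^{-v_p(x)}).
|1/66|_2 = 2

Step 1 — compute v_2(x) by factoring powers of 2 out of the numerator and denominator: v_2(1/66) = -1. Step 2 — apply |x|_p = p^{-v_p(x)} = 2^{1} = 2.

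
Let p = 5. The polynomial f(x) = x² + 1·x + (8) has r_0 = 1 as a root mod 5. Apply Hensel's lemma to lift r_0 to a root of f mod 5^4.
r_3 = 531 (mod 625)

Hensel: r_{i+1} = r_i − f(r_i)·(f′(r_i))^{-1} mod 5^{i+2}, f′(x) = 2x + 1. Iterate:
  r_0 = 1 (mod 5)
  r_1 = 6 (mod 25)
  r_2 = 31 (mod 125)
  r_3 = 531 (mod 625)
Final: r = 531 satisfies f(r) ≡ 0 mod 5^4.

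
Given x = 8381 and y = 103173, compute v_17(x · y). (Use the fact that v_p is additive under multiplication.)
v_17(864692913) = 5

v_p(x) = 2 (factor: 8381 = 17^2 · 29); v_p(y) = 3 (factor: 103173 = 17^3 · 21). Additivity: v_p(xy) = v_p(x) + v_p(y) = 2 + 3 = 5. (Direct check: xy = 864692913 = 17^5 · (609).)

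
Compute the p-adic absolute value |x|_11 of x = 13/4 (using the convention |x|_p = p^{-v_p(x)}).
|13/4|_11 = 1

Step 1 — compute v_11(x) by factoring powers of 11 out of the numerator and denominator: v_11(13/4) = 0. Step 2 — apply |x|_p = p^{-v_p(x)} = 11^{0} = 1.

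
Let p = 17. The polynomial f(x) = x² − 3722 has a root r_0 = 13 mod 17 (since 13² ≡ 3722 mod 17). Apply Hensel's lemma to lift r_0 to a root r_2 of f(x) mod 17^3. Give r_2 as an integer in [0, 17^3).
r_2 = 4518 (mod 4913)

Hensel's recurrence: r_{i+1} = r_i − f(r_i)·(f′(r_i))^{-1} mod 17^{i+2}, with f′(x) = 2x. Iterate:
  r_0 = 13 (mod 17)
  r_1 = 183 (mod 289)
  r_2 = 4518 (mod 4913)
Final: r_2 = 4518, and one checks f(r_2) ≡ 0 mod 17^3.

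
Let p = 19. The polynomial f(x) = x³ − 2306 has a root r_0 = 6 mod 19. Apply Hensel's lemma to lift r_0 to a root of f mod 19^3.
r_2 = 2666 (mod 6859)

Hensel: r_{i+1} = r_i − f(r_i)/f′(r_i) mod 19^{i+2}, where f′(x) = 3x². Iterate:
  r_0 = 6 (mod 19)
  r_1 = 139 (mod 361)
  r_2 = 2666 (mod 6859)
Final: r = 2666 with f(r) ≡ 0 mod 19^3.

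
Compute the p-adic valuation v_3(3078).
v_3(3078) = 4

v_3(n) is the largest exponent k such that 3^k divides n. Factor out: 3078 = 3^4 · 38. (Sign doesn't affect v_p.) So v_3(3078) = 4.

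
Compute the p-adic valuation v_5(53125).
v_5(53125) = 5

v_5(n) is the largest exponent k such that 5^k divides n. Factor out: 53125 = 5^5 · 17. (Sign doesn't affect v_p.) So v_5(53125) = 5.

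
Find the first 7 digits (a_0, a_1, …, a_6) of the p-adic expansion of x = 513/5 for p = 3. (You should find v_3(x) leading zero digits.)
(a_0, …, a_6) = (0, 0, 0, 2, 0, 2, 0)

v_3(513/5) = 3, so a_0 = ... = a_2 = 0. Factor out: x = 3^3 · u with u = 19/5 a unit in ℤ_3. Expand u iteratively via a_{v+i} = u_i mod 3, u_{i+1} = (u_i − a_{v+i})/3:
  u_0 = 19/5;  a_3 = 2;  u_1 = (u_0 − 2)/3 = 3/5
  u_1 = 3/5;  a_4 = 0;  u_2 = (u_1 − 0)/3 = 1/5
  u_2 = 1/5;  a_5 = 2;  u_3 = (u_2 − 2)/3 = -3/5
  u_3 = -3/5;  a_6 = 0;  u_4 = (u_3 − 0)/3 = -1/5
Digits: (0, 0, 0, 2, 0, 2, 0).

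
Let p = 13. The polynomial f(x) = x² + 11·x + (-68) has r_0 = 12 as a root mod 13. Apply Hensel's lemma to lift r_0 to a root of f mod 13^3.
r_2 = 1247 (mod 2197)

Hensel: r_{i+1} = r_i − f(r_i)·(f′(r_i))^{-1} mod 13^{i+2}, f′(x) = 2x + 11. Iterate:
  r_0 = 12 (mod 13)
  r_1 = 64 (mod 169)
  r_2 = 1247 (mod 2197)
Final: r = 1247 satisfies f(r) ≡ 0 mod 13^3.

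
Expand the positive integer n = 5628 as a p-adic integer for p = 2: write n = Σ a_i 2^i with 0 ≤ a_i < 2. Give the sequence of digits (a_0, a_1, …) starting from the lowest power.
(a_0, a_1, …) = (0, 0, 1, 1, 1, 1, 1, 1, 1, 0, 1, 0, 1)

Repeated division by 2 gives the digits low-to-high: 5628 = 1·2^2 + 1·2^3 + 1·2^4 + 1·2^5 + 1·2^6 + 1·2^7 + 1·2^8 + 1·2^10 + 1·2^12. Digit sequence: (0, 0, 1, 1, 1, 1, 1, 1, 1, 0, 1, 0, 1).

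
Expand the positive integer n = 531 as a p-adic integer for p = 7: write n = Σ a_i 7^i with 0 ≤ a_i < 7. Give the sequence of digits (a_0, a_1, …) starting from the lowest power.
(a_0, a_1, …) = (6, 5, 3, 1)

Repeated division by 7 gives the digits low-to-high: 531 = 6 + 5·7^1 + 3·7^2 + 1·7^3. Digit sequence: (6, 5, 3, 1).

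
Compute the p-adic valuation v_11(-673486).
v_11(-673486) = 4

v_11(n) is the largest exponent k such that 11^k divides n. Factor out: -673486 = -11^4 · 46. (Sign doesn't affect v_p.) So v_11(-673486) = 4.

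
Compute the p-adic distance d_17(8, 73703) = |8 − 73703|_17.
d_17(8, 73703) = 1/4913

Step 1 — x − y = 8 − 73703 = -73695. Step 2 — v_17(-73695) = 3 (factor: -73695 = −(17^3 · 15); the sign does not affect v_p). Step 3 — |x − y|_17 = 17^{-3} = 1/4913.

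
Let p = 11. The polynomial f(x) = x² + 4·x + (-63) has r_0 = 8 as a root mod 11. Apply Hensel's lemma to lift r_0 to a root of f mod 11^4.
r_3 = 11822 (mod 14641)

Hensel: r_{i+1} = r_i − f(r_i)·(f′(r_i))^{-1} mod 11^{i+2}, f′(x) = 2x + 4. Iterate:
  r_0 = 8 (mod 11)
  r_1 = 85 (mod 121)
  r_2 = 1174 (mod 1331)
  r_3 = 11822 (mod 14641)
Final: r = 11822 satisfies f(r) ≡ 0 mod 11^4.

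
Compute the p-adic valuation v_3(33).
v_3(33) = 1

v_3(n) is the largest exponent k such that 3^k divides n. Factor out: 33 = 3^1 · 11. (Sign doesn't affect v_p.) So v_3(33) = 1.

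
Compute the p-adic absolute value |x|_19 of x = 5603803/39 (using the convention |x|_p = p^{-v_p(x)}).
|5603803/39|_19 = 1/130321

Step 1 — compute v_19(x) by factoring powers of 19 out of the numerator and denominator: v_19(5603803/39) = 4. Step 2 — apply |x|_p = p^{-v_p(x)} = 19^{-4} = 1/130321.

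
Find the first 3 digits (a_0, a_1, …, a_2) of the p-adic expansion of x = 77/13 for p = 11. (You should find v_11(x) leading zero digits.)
(a_0, …, a_2) = (0, 9, 6)

v_11(77/13) = 1, so a_0 = ... = a_0 = 0. Factor out: x = 11^1 · u with u = 7/13 a unit in ℤ_11. Expand u iteratively via a_{v+i} = u_i mod 11, u_{i+1} = (u_i − a_{v+i})/11:
  u_0 = 7/13;  a_1 = 9;  u_1 = (u_0 − 9)/11 = -10/13
  u_1 = -10/13;  a_2 = 6;  u_2 = (u_1 − 6)/11 = -8/13
Digits: (0, 9, 6).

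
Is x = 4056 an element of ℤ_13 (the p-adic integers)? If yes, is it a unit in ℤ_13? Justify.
x ∈ ℤ_13 but not a unit; v_13(x) = 2 > 0

ℤ_13 = {x ∈ ℚ_13 : v_13(x) ≥ 0} and ℤ_13^× = {x ∈ ℤ_13 : v_13(x) = 0}. Here v_13(4056) = v_13(num) − v_13(den) = 2; compare against these criteria.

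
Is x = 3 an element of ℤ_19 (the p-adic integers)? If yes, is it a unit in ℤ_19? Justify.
x ∈ ℤ_19^× (unit); v_19(x) = 0

ℤ_19 = {x ∈ ℚ_19 : v_19(x) ≥ 0} and ℤ_19^× = {x ∈ ℤ_19 : v_19(x) = 0}. Here v_19(3) = v_19(num) − v_19(den) = 0; compare against these criteria.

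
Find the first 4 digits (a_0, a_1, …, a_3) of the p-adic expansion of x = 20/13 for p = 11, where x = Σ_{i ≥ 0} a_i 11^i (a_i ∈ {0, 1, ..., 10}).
(a_0, …, a_3) = (10, 6, 7, 1)

v_11(20/13) = 0 (numerator and denominator both coprime to 11), so x ∈ ℤ_11^×. Compute digits iteratively via a_i = x_i mod 11, x_{i+1} = (x_i − a_i)/11, with x_0 = x:
  x_0 = 20/13;  a_0 = 10;  x_1 = (x_0 − 10)/11 = -10/13
  x_1 = -10/13;  a_1 = 6;  x_2 = (x_1 − 6)/11 = -8/13
  x_2 = -8/13;  a_2 = 7;  x_3 = (x_2 − 7)/11 = -9/13
  x_3 = -9/13;  a_3 = 1;  x_4 = (x_3 − 1)/11 = -2/13
Digits: (10, 6, 7, 1).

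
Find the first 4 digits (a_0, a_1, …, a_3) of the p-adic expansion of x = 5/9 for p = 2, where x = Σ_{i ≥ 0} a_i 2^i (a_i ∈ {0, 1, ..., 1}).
(a_0, …, a_3) = (1, 0, 1, 1)

v_2(5/9) = 0 (numerator and denominator both coprime to 2), so x ∈ ℤ_2^×. Compute digits iteratively via a_i = x_i mod 2, x_{i+1} = (x_i − a_i)/2, with x_0 = x:
  x_0 = 5/9;  a_0 = 1;  x_1 = (x_0 − 1)/2 = -2/9
  x_1 = -2/9;  a_1 = 0;  x_2 = (x_1 − 0)/2 = -1/9
  x_2 = -1/9;  a_2 = 1;  x_3 = (x_2 − 1)/2 = -5/9
  x_3 = -5/9;  a_3 = 1;  x_4 = (x_3 − 1)/2 = -7/9
Digits: (1, 0, 1, 1).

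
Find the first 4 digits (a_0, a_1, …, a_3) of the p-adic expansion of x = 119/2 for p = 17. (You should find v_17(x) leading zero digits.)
(a_0, …, a_3) = (0, 12, 8, 8)

v_17(119/2) = 1, so a_0 = ... = a_0 = 0. Factor out: x = 17^1 · u with u = 7/2 a unit in ℤ_17. Expand u iteratively via a_{v+i} = u_i mod 17, u_{i+1} = (u_i − a_{v+i})/17:
  u_0 = 7/2;  a_1 = 12;  u_1 = (u_0 − 12)/17 = -1/2
  u_1 = -1/2;  a_2 = 8;  u_2 = (u_1 − 8)/17 = -1/2
  u_2 = -1/2;  a_3 = 8;  u_3 = (u_2 − 8)/17 = -1/2
Digits: (0, 12, 8, 8).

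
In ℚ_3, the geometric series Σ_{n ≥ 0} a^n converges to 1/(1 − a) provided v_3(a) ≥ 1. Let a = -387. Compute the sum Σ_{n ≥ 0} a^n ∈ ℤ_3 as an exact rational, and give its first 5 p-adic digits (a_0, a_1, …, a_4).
Σ a^n = 1/(1 − a) = 1/388;  first 5 digits = (1, 0, 2, 0, 2)

v_3(a) = 2 ≥ 1, so the series converges in ℤ_3 to 1/(1 − a) = 1/(1 − (-387)) = 1/388. Expand this rational in ℤ_3: compute digits iteratively via d_i = x_i mod 3, x_{i+1} = (x_i − d_i)/3. The first 5 digits are (1, 0, 2, 0, 2).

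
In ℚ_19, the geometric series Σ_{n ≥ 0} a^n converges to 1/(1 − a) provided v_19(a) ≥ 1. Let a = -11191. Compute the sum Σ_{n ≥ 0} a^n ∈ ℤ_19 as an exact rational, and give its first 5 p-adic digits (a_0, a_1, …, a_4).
Σ a^n = 1/(1 − a) = 1/11192;  first 5 digits = (1, 0, 7, 17, 10)

v_19(a) = 2 ≥ 1, so the series converges in ℤ_19 to 1/(1 − a) = 1/(1 − (-11191)) = 1/11192. Expand this rational in ℤ_19: compute digits iteratively via d_i = x_i mod 19, x_{i+1} = (x_i − d_i)/19. The first 5 digits are (1, 0, 7, 17, 10).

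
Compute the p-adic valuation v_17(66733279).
v_17(66733279) = 5

v_17(n) is the largest exponent k such that 17^k divides n. Factor out: 66733279 = 17^5 · 47. (Sign doesn't affect v_p.) So v_17(66733279) = 5.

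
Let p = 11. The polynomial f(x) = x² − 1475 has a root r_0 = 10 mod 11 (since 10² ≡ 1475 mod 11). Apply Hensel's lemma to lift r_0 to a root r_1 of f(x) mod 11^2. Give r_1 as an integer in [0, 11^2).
r_1 = 109 (mod 121)

Hensel's recurrence: r_{i+1} = r_i − f(r_i)·(f′(r_i))^{-1} mod 11^{i+2}, with f′(x) = 2x. Iterate:
  r_0 = 10 (mod 11)
  r_1 = 109 (mod 121)
Final: r_1 = 109, and one checks f(r_1) ≡ 0 mod 11^2.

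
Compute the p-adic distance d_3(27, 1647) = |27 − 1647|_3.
d_3(27, 1647) = 1/81

Step 1 — x − y = 27 − 1647 = -1620. Step 2 — v_3(-1620) = 4 (factor: -1620 = −(3^4 · 20); the sign does not affect v_p). Step 3 — |x − y|_3 = 3^{-4} = 1/81.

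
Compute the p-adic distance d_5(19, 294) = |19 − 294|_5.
d_5(19, 294) = 1/25

Step 1 — x − y = 19 − 294 = -275. Step 2 — v_5(-275) = 2 (factor: -275 = −(5^2 · 11); the sign does not affect v_p). Step 3 — |x − y|_5 = 5^{-2} = 1/25.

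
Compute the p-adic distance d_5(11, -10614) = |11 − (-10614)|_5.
d_5(11, -10614) = 1/625

Step 1 — x − y = 11 − (-10614) = 10625. Step 2 — v_5(10625) = 4 (factor: 10625 = (5^4 · 17); the sign does not affect v_p). Step 3 — |x − y|_5 = 5^{-4} = 1/625.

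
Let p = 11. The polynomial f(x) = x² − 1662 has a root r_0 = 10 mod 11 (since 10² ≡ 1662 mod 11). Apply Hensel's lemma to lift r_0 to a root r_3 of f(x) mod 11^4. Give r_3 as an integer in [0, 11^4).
r_3 = 14112 (mod 14641)

Hensel's recurrence: r_{i+1} = r_i − f(r_i)·(f′(r_i))^{-1} mod 11^{i+2}, with f′(x) = 2x. Iterate:
  r_0 = 10 (mod 11)
  r_1 = 76 (mod 121)
  r_2 = 802 (mod 1331)
  r_3 = 14112 (mod 14641)
Final: r_3 = 14112, and one checks f(r_3) ≡ 0 mod 11^4.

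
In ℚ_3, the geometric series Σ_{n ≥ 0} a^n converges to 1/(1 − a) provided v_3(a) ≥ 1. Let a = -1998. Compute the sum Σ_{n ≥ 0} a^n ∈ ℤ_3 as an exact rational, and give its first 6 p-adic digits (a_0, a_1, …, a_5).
Σ a^n = 1/(1 − a) = 1/1999;  first 6 digits = (1, 0, 0, 1, 2, 0)

v_3(a) = 3 ≥ 1, so the series converges in ℤ_3 to 1/(1 − a) = 1/(1 − (-1998)) = 1/1999. Expand this rational in ℤ_3: compute digits iteratively via d_i = x_i mod 3, x_{i+1} = (x_i − d_i)/3. The first 6 digits are (1, 0, 0, 1, 2, 0).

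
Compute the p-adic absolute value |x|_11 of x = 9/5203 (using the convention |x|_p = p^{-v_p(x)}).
|9/5203|_11 = 121

Step 1 — compute v_11(x) by factoring powers of 11 out of the numerator and denominator: v_11(9/5203) = -2. Step 2 — apply |x|_p = p^{-v_p(x)} = 11^{2} = 121.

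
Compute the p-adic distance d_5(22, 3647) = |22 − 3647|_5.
d_5(22, 3647) = 1/125

Step 1 — x − y = 22 − 3647 = -3625. Step 2 — v_5(-3625) = 3 (factor: -3625 = −(5^3 · 29); the sign does not affect v_p). Step 3 — |x − y|_5 = 5^{-3} = 1/125.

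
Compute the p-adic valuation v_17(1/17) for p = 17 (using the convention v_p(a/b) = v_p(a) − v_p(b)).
v_17(1/17) = -1

Factor powers of 17 from the numerator and denominator of the reduced fraction: 1 = 17^0 · 1 and 17 = 17^1 · 1. Apply v_p(a/b) = v_p(a) − v_p(b): v_17(1/17) = 0 − 1 = -1.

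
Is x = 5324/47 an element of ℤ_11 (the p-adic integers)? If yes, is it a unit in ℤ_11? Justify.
x ∈ ℤ_11 but not a unit; v_11(x) = 3 > 0

ℤ_11 = {x ∈ ℚ_11 : v_11(x) ≥ 0} and ℤ_11^× = {x ∈ ℤ_11 : v_11(x) = 0}. Here v_11(5324/47) = v_11(num) − v_11(den) = 3; compare against these criteria.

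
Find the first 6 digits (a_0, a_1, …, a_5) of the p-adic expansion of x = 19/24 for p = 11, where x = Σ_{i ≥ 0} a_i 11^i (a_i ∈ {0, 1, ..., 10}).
(a_0, …, a_5) = (4, 2, 3, 2, 3, 2)

v_11(19/24) = 0 (numerator and denominator both coprime to 11), so x ∈ ℤ_11^×. Compute digits iteratively via a_i = x_i mod 11, x_{i+1} = (x_i − a_i)/11, with x_0 = x:
  x_0 = 19/24;  a_0 = 4;  x_1 = (x_0 − 4)/11 = -7/24
  x_1 = -7/24;  a_1 = 2;  x_2 = (x_1 − 2)/11 = -5/24
  x_2 = -5/24;  a_2 = 3;  x_3 = (x_2 − 3)/11 = -7/24
  x_3 = -7/24;  a_3 = 2;  x_4 = (x_3 − 2)/11 = -5/24
  x_4 = -5/24;  a_4 = 3;  x_5 = (x_4 − 3)/11 = -7/24
  x_5 = -7/24;  a_5 = 2;  x_6 = (x_5 − 2)/11 = -5/24
Digits: (4, 2, 3, 2, 3, 2).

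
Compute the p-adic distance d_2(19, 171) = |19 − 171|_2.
d_2(19, 171) = 1/8

Step 1 — x − y = 19 − 171 = -152. Step 2 — v_2(-152) = 3 (factor: -152 = −(2^3 · 19); the sign does not affect v_p). Step 3 — |x − y|_2 = 2^{-3} = 1/8.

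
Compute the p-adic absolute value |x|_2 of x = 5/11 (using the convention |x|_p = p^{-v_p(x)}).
|5/11|_2 = 1

Step 1 — compute v_2(x) by factoring powers of 2 out of the numerator and denominator: v_2(5/11) = 0. Step 2 — apply |x|_p = p^{-v_p(x)} = 2^{0} = 1.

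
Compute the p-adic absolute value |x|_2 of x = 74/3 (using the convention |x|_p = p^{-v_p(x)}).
|74/3|_2 = 1/2

Step 1 — compute v_2(x) by factoring powers of 2 out of the numerator and denominator: v_2(74/3) = 1. Step 2 — apply |x|_p = p^{-v_p(x)} = 2^{-1} = 1/2.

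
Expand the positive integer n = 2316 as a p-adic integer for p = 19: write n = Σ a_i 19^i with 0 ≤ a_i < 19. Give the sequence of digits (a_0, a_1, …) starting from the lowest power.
(a_0, a_1, …) = (17, 7, 6)

Repeated division by 19 gives the digits low-to-high: 2316 = 17 + 7·19^1 + 6·19^2. Digit sequence: (17, 7, 6).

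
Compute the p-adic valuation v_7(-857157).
v_7(-857157) = 5

v_7(n) is the largest exponent k such that 7^k divides n. Factor out: -857157 = -7^5 · 51. (Sign doesn't affect v_p.) So v_7(-857157) = 5.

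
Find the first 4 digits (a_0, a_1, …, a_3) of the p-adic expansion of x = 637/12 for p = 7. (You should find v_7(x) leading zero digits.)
(a_0, …, a_3) = (0, 0, 4, 6)

v_7(637/12) = 2, so a_0 = ... = a_1 = 0. Factor out: x = 7^2 · u with u = 13/12 a unit in ℤ_7. Expand u iteratively via a_{v+i} = u_i mod 7, u_{i+1} = (u_i − a_{v+i})/7:
  u_0 = 13/12;  a_2 = 4;  u_1 = (u_0 − 4)/7 = -5/12
  u_1 = -5/12;  a_3 = 6;  u_2 = (u_1 − 6)/7 = -11/12
Digits: (0, 0, 4, 6).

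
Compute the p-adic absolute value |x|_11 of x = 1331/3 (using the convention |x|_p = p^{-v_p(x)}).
|1331/3|_11 = 1/1331

Step 1 — compute v_11(x) by factoring powers of 11 out of the numerator and denominator: v_11(1331/3) = 3. Step 2 — apply |x|_p = p^{-v_p(x)} = 11^{-3} = 1/1331.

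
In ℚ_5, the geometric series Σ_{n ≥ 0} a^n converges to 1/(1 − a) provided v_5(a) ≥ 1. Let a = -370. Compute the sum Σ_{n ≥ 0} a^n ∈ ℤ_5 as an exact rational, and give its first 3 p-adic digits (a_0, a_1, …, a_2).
Σ a^n = 1/(1 − a) = 1/371;  first 3 digits = (1, 1, 1)

v_5(a) = 1 ≥ 1, so the series converges in ℤ_5 to 1/(1 − a) = 1/(1 − (-370)) = 1/371. Expand this rational in ℤ_5: compute digits iteratively via d_i = x_i mod 5, x_{i+1} = (x_i − d_i)/5. The first 3 digits are (1, 1, 1).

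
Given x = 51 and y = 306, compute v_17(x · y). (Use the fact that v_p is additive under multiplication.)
v_17(15606) = 2

v_p(x) = 1 (factor: 51 = 17^1 · 3); v_p(y) = 1 (factor: 306 = 17^1 · 18). Additivity: v_p(xy) = v_p(x) + v_p(y) = 1 + 1 = 2. (Direct check: xy = 15606 = 17^2 · (54).)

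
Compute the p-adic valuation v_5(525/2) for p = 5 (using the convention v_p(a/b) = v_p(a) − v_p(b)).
v_5(525/2) = 2

Factor powers of 5 from the numerator and denominator of the reduced fraction: 525 = 5^2 · 21 and 2 = 5^0 · 2. Apply v_p(a/b) = v_p(a) − v_p(b): v_5(525/2) = 2 − 0 = 2.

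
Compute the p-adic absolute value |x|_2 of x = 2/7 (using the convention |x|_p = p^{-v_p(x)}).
|2/7|_2 = 1/2

Step 1 — compute v_2(x) by factoring powers of 2 out of the numerator and denominator: v_2(2/7) = 1. Step 2 — apply |x|_p = p^{-v_p(x)} = 2^{-1} = 1/2.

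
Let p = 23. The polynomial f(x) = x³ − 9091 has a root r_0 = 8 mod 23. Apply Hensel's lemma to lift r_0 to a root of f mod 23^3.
r_2 = 5643 (mod 12167)

Hensel: r_{i+1} = r_i − f(r_i)/f′(r_i) mod 23^{i+2}, where f′(x) = 3x². Iterate:
  r_0 = 8 (mod 23)
  r_1 = 353 (mod 529)
  r_2 = 5643 (mod 12167)
Final: r = 5643 with f(r) ≡ 0 mod 23^3.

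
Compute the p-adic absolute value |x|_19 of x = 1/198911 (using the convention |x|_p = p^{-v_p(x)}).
|1/198911|_19 = 6859

Step 1 — compute v_19(x) by factoring powers of 19 out of the numerator and denominator: v_19(1/198911) = -3. Step 2 — apply |x|_p = p^{-v_p(x)} = 19^{3} = 6859.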